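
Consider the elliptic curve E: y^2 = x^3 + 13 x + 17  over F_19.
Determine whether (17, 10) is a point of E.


Check whether y^2 = x^3 + 13 x + 17 (mod 19) for (x, y) = (17, 10).
LHS: y^2 = 10^2 mod 19 = 5
RHS: x^3 + 13 x + 17 = 17^3 + 13*17 + 17 mod 19 = 2
LHS != RHS

No, not on the curve


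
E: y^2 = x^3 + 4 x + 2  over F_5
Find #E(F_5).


For each x in F_5, count y with y^2 = x^3 + 4 x + 2 mod 5:
  x = 3: RHS = 1, y in [1, 4]  -> 2 point(s)
Affine points: 2. Add the point at infinity: total = 3.

#E(F_5) = 3


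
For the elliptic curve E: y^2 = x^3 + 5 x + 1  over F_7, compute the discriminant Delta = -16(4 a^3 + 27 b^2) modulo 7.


4 a^3 + 27 b^2 = 4*5^3 + 27*1^2 = 500 + 27 = 527
Delta = -16 * (527) = -8432
Delta mod 7 = 3

Delta = 3 (mod 7)


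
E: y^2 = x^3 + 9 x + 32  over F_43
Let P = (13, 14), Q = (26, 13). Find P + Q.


P != Q, so use the chord formula.
s = (y2 - y1) / (x2 - x1) = (42) / (13) mod 43 = 33
x3 = s^2 - x1 - x2 mod 43 = 33^2 - 13 - 26 = 18
y3 = s (x1 - x3) - y1 mod 43 = 33 * (13 - 18) - 14 = 36

P + Q = (18, 36)


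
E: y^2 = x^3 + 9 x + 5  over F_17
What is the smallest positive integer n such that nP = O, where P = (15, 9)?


Compute successive multiples of P until we hit O:
  1P = (15, 9)
  2P = (3, 5)
  3P = (1, 7)
  4P = (9, 4)
  5P = (14, 6)
  6P = (14, 11)
  7P = (9, 13)
  8P = (1, 10)
  ... (continuing to 11P)
  11P = O

ord(P) = 11


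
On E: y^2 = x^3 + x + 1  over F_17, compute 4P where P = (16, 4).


k = 4 = 100_2 (binary, LSB first: 001)
Double-and-add from P = (16, 4):
  bit 0 = 0: acc unchanged = O
  bit 1 = 0: acc unchanged = O
  bit 2 = 1: acc = O + (13, 1) = (13, 1)

4P = (13, 1)


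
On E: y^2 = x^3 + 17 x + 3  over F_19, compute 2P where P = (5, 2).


Doubling: s = (3 x1^2 + a) / (2 y1)
s = (3*5^2 + 17) / (2*2) mod 19 = 4
x3 = s^2 - 2 x1 mod 19 = 4^2 - 2*5 = 6
y3 = s (x1 - x3) - y1 mod 19 = 4 * (5 - 6) - 2 = 13

2P = (6, 13)


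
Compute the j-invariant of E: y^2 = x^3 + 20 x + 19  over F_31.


Delta = -16(4 a^3 + 27 b^2) mod 31 = 5
-1728 * (4 a)^3 = -1728 * (4*20)^3 mod 31 = 1
j = 1 * 5^(-1) mod 31 = 25

j = 25 (mod 31)


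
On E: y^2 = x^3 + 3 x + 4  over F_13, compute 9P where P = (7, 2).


k = 9 = 1001_2 (binary, LSB first: 1001)
Double-and-add from P = (7, 2):
  bit 0 = 1: acc = O + (7, 2) = (7, 2)
  bit 1 = 0: acc unchanged = (7, 2)
  bit 2 = 0: acc unchanged = (7, 2)
  bit 3 = 1: acc = (7, 2) + (3, 12) = (6, 2)

9P = (6, 2)


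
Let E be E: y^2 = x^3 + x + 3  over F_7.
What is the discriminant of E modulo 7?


4 a^3 + 27 b^2 = 4*1^3 + 27*3^2 = 4 + 243 = 247
Delta = -16 * (247) = -3952
Delta mod 7 = 3

Delta = 3 (mod 7)


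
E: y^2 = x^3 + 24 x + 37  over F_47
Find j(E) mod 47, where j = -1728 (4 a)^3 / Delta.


Delta = -16(4 a^3 + 27 b^2) mod 47 = 32
-1728 * (4 a)^3 = -1728 * (4*24)^3 mod 47 = 41
j = 41 * 32^(-1) mod 47 = 38

j = 38 (mod 47)


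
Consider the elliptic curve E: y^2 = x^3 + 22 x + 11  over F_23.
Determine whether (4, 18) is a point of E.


Check whether y^2 = x^3 + 22 x + 11 (mod 23) for (x, y) = (4, 18).
LHS: y^2 = 18^2 mod 23 = 2
RHS: x^3 + 22 x + 11 = 4^3 + 22*4 + 11 mod 23 = 2
LHS = RHS

Yes, on the curve


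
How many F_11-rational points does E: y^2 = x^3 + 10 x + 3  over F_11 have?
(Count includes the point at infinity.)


For each x in F_11, count y with y^2 = x^3 + 10 x + 3 mod 11:
  x = 0: RHS = 3, y in [5, 6]  -> 2 point(s)
  x = 1: RHS = 3, y in [5, 6]  -> 2 point(s)
  x = 2: RHS = 9, y in [3, 8]  -> 2 point(s)
  x = 3: RHS = 5, y in [4, 7]  -> 2 point(s)
  x = 6: RHS = 4, y in [2, 9]  -> 2 point(s)
  x = 7: RHS = 9, y in [3, 8]  -> 2 point(s)
  x = 8: RHS = 1, y in [1, 10]  -> 2 point(s)
  x = 10: RHS = 3, y in [5, 6]  -> 2 point(s)
Affine points: 16. Add the point at infinity: total = 17.

#E(F_11) = 17


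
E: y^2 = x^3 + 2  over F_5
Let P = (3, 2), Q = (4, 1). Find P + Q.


P != Q, so use the chord formula.
s = (y2 - y1) / (x2 - x1) = (4) / (1) mod 5 = 4
x3 = s^2 - x1 - x2 mod 5 = 4^2 - 3 - 4 = 4
y3 = s (x1 - x3) - y1 mod 5 = 4 * (3 - 4) - 2 = 4

P + Q = (4, 4)


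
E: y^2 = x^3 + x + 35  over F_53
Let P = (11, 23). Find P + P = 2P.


Doubling: s = (3 x1^2 + a) / (2 y1)
s = (3*11^2 + 1) / (2*23) mod 53 = 1
x3 = s^2 - 2 x1 mod 53 = 1^2 - 2*11 = 32
y3 = s (x1 - x3) - y1 mod 53 = 1 * (11 - 32) - 23 = 9

2P = (32, 9)


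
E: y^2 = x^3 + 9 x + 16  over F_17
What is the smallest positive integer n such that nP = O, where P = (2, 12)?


Compute successive multiples of P until we hit O:
  1P = (2, 12)
  2P = (5, 13)
  3P = (12, 13)
  4P = (11, 16)
  5P = (0, 4)
  6P = (14, 8)
  7P = (3, 11)
  8P = (13, 16)
  ... (continuing to 21P)
  21P = O

ord(P) = 21


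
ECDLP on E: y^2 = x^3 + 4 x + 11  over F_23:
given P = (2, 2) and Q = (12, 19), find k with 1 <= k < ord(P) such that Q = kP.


Enumerate multiples of P until we hit Q = (12, 19):
  1P = (2, 2)
  2P = (12, 4)
  3P = (21, 8)
  4P = (8, 7)
  5P = (22, 12)
  6P = (5, 8)
  7P = (20, 8)
  8P = (19, 0)
  9P = (20, 15)
  10P = (5, 15)
  11P = (22, 11)
  12P = (8, 16)
  13P = (21, 15)
  14P = (12, 19)
Match found at i = 14.

k = 14


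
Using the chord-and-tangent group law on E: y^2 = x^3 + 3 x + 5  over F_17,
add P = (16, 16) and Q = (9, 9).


P != Q, so use the chord formula.
s = (y2 - y1) / (x2 - x1) = (10) / (10) mod 17 = 1
x3 = s^2 - x1 - x2 mod 17 = 1^2 - 16 - 9 = 10
y3 = s (x1 - x3) - y1 mod 17 = 1 * (16 - 10) - 16 = 7

P + Q = (10, 7)


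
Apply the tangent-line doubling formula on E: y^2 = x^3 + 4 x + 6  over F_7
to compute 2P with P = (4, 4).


Doubling: s = (3 x1^2 + a) / (2 y1)
s = (3*4^2 + 4) / (2*4) mod 7 = 3
x3 = s^2 - 2 x1 mod 7 = 3^2 - 2*4 = 1
y3 = s (x1 - x3) - y1 mod 7 = 3 * (4 - 1) - 4 = 5

2P = (1, 5)


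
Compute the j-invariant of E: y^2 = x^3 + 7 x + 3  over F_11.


Delta = -16(4 a^3 + 27 b^2) mod 11 = 10
-1728 * (4 a)^3 = -1728 * (4*7)^3 mod 11 = 4
j = 4 * 10^(-1) mod 11 = 7

j = 7 (mod 11)


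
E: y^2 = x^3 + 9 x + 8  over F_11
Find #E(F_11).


For each x in F_11, count y with y^2 = x^3 + 9 x + 8 mod 11:
  x = 2: RHS = 1, y in [1, 10]  -> 2 point(s)
  x = 4: RHS = 9, y in [3, 8]  -> 2 point(s)
  x = 6: RHS = 3, y in [5, 6]  -> 2 point(s)
  x = 8: RHS = 9, y in [3, 8]  -> 2 point(s)
  x = 9: RHS = 4, y in [2, 9]  -> 2 point(s)
  x = 10: RHS = 9, y in [3, 8]  -> 2 point(s)
Affine points: 12. Add the point at infinity: total = 13.

#E(F_11) = 13


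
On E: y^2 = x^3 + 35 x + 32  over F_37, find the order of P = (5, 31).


Compute successive multiples of P until we hit O:
  1P = (5, 31)
  2P = (36, 25)
  3P = (34, 14)
  4P = (32, 18)
  5P = (25, 17)
  6P = (16, 10)
  7P = (12, 16)
  8P = (11, 3)
  ... (continuing to 42P)
  42P = O

ord(P) = 42


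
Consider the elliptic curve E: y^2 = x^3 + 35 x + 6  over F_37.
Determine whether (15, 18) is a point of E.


Check whether y^2 = x^3 + 35 x + 6 (mod 37) for (x, y) = (15, 18).
LHS: y^2 = 18^2 mod 37 = 28
RHS: x^3 + 35 x + 6 = 15^3 + 35*15 + 6 mod 37 = 21
LHS != RHS

No, not on the curve


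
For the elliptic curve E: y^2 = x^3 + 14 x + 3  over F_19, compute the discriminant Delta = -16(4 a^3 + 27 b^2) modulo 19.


4 a^3 + 27 b^2 = 4*14^3 + 27*3^2 = 10976 + 243 = 11219
Delta = -16 * (11219) = -179504
Delta mod 19 = 8

Delta = 8 (mod 19)


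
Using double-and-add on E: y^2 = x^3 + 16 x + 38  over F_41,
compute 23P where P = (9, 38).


k = 23 = 10111_2 (binary, LSB first: 11101)
Double-and-add from P = (9, 38):
  bit 0 = 1: acc = O + (9, 38) = (9, 38)
  bit 1 = 1: acc = (9, 38) + (22, 38) = (10, 3)
  bit 2 = 1: acc = (10, 3) + (17, 37) = (15, 2)
  bit 3 = 0: acc unchanged = (15, 2)
  bit 4 = 1: acc = (15, 2) + (26, 21) = (4, 17)

23P = (4, 17)


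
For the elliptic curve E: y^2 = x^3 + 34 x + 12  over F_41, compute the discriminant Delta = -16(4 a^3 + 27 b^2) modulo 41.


4 a^3 + 27 b^2 = 4*34^3 + 27*12^2 = 157216 + 3888 = 161104
Delta = -16 * (161104) = -2577664
Delta mod 41 = 6

Delta = 6 (mod 41)


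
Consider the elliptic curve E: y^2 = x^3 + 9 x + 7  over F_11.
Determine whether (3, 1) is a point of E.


Check whether y^2 = x^3 + 9 x + 7 (mod 11) for (x, y) = (3, 1).
LHS: y^2 = 1^2 mod 11 = 1
RHS: x^3 + 9 x + 7 = 3^3 + 9*3 + 7 mod 11 = 6
LHS != RHS

No, not on the curve


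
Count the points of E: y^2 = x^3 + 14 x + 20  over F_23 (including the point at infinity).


For each x in F_23, count y with y^2 = x^3 + 14 x + 20 mod 23:
  x = 1: RHS = 12, y in [9, 14]  -> 2 point(s)
  x = 4: RHS = 2, y in [5, 18]  -> 2 point(s)
  x = 5: RHS = 8, y in [10, 13]  -> 2 point(s)
  x = 7: RHS = 1, y in [1, 22]  -> 2 point(s)
  x = 8: RHS = 0, y in [0]  -> 1 point(s)
  x = 9: RHS = 1, y in [1, 22]  -> 2 point(s)
  x = 14: RHS = 16, y in [4, 19]  -> 2 point(s)
  x = 16: RHS = 16, y in [4, 19]  -> 2 point(s)
  x = 18: RHS = 9, y in [3, 20]  -> 2 point(s)
Affine points: 17. Add the point at infinity: total = 18.

#E(F_23) = 18


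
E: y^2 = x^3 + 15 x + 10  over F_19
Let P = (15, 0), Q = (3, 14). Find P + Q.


P != Q, so use the chord formula.
s = (y2 - y1) / (x2 - x1) = (14) / (7) mod 19 = 2
x3 = s^2 - x1 - x2 mod 19 = 2^2 - 15 - 3 = 5
y3 = s (x1 - x3) - y1 mod 19 = 2 * (15 - 5) - 0 = 1

P + Q = (5, 1)


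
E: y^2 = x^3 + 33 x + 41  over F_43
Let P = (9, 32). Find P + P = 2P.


Doubling: s = (3 x1^2 + a) / (2 y1)
s = (3*9^2 + 33) / (2*32) mod 43 = 7
x3 = s^2 - 2 x1 mod 43 = 7^2 - 2*9 = 31
y3 = s (x1 - x3) - y1 mod 43 = 7 * (9 - 31) - 32 = 29

2P = (31, 29)


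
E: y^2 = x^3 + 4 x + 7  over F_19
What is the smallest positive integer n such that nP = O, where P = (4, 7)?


Compute successive multiples of P until we hit O:
  1P = (4, 7)
  2P = (12, 4)
  3P = (7, 6)
  4P = (6, 0)
  5P = (7, 13)
  6P = (12, 15)
  7P = (4, 12)
  8P = O

ord(P) = 8


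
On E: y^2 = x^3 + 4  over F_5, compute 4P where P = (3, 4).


k = 4 = 100_2 (binary, LSB first: 001)
Double-and-add from P = (3, 4):
  bit 0 = 0: acc unchanged = O
  bit 1 = 0: acc unchanged = O
  bit 2 = 1: acc = O + (0, 2) = (0, 2)

4P = (0, 2)


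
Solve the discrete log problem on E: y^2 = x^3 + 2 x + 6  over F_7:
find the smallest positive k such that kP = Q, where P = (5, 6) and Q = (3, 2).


Enumerate multiples of P until we hit Q = (3, 2):
  1P = (5, 6)
  2P = (4, 1)
  3P = (2, 2)
  4P = (1, 4)
  5P = (3, 2)
Match found at i = 5.

k = 5


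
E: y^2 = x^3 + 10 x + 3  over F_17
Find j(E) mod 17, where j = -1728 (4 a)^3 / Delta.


Delta = -16(4 a^3 + 27 b^2) mod 17 = 10
-1728 * (4 a)^3 = -1728 * (4*10)^3 mod 17 = 4
j = 4 * 10^(-1) mod 17 = 14

j = 14 (mod 17)


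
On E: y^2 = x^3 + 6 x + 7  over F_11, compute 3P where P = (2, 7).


k = 3 = 11_2 (binary, LSB first: 11)
Double-and-add from P = (2, 7):
  bit 0 = 1: acc = O + (2, 7) = (2, 7)
  bit 1 = 1: acc = (2, 7) + (10, 0) = (2, 4)

3P = (2, 4)


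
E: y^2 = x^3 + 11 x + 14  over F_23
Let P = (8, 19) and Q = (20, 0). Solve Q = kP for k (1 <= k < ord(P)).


Enumerate multiples of P until we hit Q = (20, 0):
  1P = (8, 19)
  2P = (13, 13)
  3P = (20, 0)
Match found at i = 3.

k = 3


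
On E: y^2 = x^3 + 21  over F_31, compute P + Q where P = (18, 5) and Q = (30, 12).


P != Q, so use the chord formula.
s = (y2 - y1) / (x2 - x1) = (7) / (12) mod 31 = 29
x3 = s^2 - x1 - x2 mod 31 = 29^2 - 18 - 30 = 18
y3 = s (x1 - x3) - y1 mod 31 = 29 * (18 - 18) - 5 = 26

P + Q = (18, 26)


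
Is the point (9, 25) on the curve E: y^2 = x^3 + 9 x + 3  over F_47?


Check whether y^2 = x^3 + 9 x + 3 (mod 47) for (x, y) = (9, 25).
LHS: y^2 = 25^2 mod 47 = 14
RHS: x^3 + 9 x + 3 = 9^3 + 9*9 + 3 mod 47 = 14
LHS = RHS

Yes, on the curve


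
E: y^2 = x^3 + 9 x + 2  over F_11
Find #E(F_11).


For each x in F_11, count y with y^2 = x^3 + 9 x + 2 mod 11:
  x = 1: RHS = 1, y in [1, 10]  -> 2 point(s)
  x = 3: RHS = 1, y in [1, 10]  -> 2 point(s)
  x = 4: RHS = 3, y in [5, 6]  -> 2 point(s)
  x = 7: RHS = 1, y in [1, 10]  -> 2 point(s)
  x = 8: RHS = 3, y in [5, 6]  -> 2 point(s)
  x = 9: RHS = 9, y in [3, 8]  -> 2 point(s)
  x = 10: RHS = 3, y in [5, 6]  -> 2 point(s)
Affine points: 14. Add the point at infinity: total = 15.

#E(F_11) = 15


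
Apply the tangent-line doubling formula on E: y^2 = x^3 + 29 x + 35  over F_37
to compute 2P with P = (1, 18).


Doubling: s = (3 x1^2 + a) / (2 y1)
s = (3*1^2 + 29) / (2*18) mod 37 = 5
x3 = s^2 - 2 x1 mod 37 = 5^2 - 2*1 = 23
y3 = s (x1 - x3) - y1 mod 37 = 5 * (1 - 23) - 18 = 20

2P = (23, 20)


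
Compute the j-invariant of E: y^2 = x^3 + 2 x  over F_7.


Delta = -16(4 a^3 + 27 b^2) mod 7 = 6
-1728 * (4 a)^3 = -1728 * (4*2)^3 mod 7 = 1
j = 1 * 6^(-1) mod 7 = 6

j = 6 (mod 7)


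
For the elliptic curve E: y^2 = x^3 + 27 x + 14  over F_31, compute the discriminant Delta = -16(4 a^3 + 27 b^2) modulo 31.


4 a^3 + 27 b^2 = 4*27^3 + 27*14^2 = 78732 + 5292 = 84024
Delta = -16 * (84024) = -1344384
Delta mod 31 = 24

Delta = 24 (mod 31)


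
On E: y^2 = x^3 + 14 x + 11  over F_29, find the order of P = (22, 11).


Compute successive multiples of P until we hit O:
  1P = (22, 11)
  2P = (21, 24)
  3P = (10, 7)
  4P = (10, 22)
  5P = (21, 5)
  6P = (22, 18)
  7P = O

ord(P) = 7


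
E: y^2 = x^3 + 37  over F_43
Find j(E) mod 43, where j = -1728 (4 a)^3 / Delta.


Delta = -16(4 a^3 + 27 b^2) mod 43 = 14
-1728 * (4 a)^3 = -1728 * (4*0)^3 mod 43 = 0
j = 0 * 14^(-1) mod 43 = 0

j = 0 (mod 43)


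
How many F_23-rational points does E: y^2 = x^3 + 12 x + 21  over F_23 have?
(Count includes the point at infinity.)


For each x in F_23, count y with y^2 = x^3 + 12 x + 21 mod 23:
  x = 4: RHS = 18, y in [8, 15]  -> 2 point(s)
  x = 8: RHS = 8, y in [10, 13]  -> 2 point(s)
  x = 11: RHS = 12, y in [9, 14]  -> 2 point(s)
  x = 14: RHS = 12, y in [9, 14]  -> 2 point(s)
  x = 16: RHS = 8, y in [10, 13]  -> 2 point(s)
  x = 17: RHS = 9, y in [3, 20]  -> 2 point(s)
  x = 19: RHS = 1, y in [1, 22]  -> 2 point(s)
  x = 20: RHS = 4, y in [2, 21]  -> 2 point(s)
  x = 21: RHS = 12, y in [9, 14]  -> 2 point(s)
  x = 22: RHS = 8, y in [10, 13]  -> 2 point(s)
Affine points: 20. Add the point at infinity: total = 21.

#E(F_23) = 21


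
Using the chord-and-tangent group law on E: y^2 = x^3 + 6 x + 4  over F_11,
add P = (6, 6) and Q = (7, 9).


P != Q, so use the chord formula.
s = (y2 - y1) / (x2 - x1) = (3) / (1) mod 11 = 3
x3 = s^2 - x1 - x2 mod 11 = 3^2 - 6 - 7 = 7
y3 = s (x1 - x3) - y1 mod 11 = 3 * (6 - 7) - 6 = 2

P + Q = (7, 2)


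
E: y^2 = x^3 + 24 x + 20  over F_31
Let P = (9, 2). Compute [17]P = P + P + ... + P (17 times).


k = 17 = 10001_2 (binary, LSB first: 10001)
Double-and-add from P = (9, 2):
  bit 0 = 1: acc = O + (9, 2) = (9, 2)
  bit 1 = 0: acc unchanged = (9, 2)
  bit 2 = 0: acc unchanged = (9, 2)
  bit 3 = 0: acc unchanged = (9, 2)
  bit 4 = 1: acc = (9, 2) + (16, 25) = (13, 7)

17P = (13, 7)


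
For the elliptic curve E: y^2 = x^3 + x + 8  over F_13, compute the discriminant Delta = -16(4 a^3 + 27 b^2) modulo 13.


4 a^3 + 27 b^2 = 4*1^3 + 27*8^2 = 4 + 1728 = 1732
Delta = -16 * (1732) = -27712
Delta mod 13 = 4

Delta = 4 (mod 13)


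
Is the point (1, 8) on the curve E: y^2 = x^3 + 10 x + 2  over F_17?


Check whether y^2 = x^3 + 10 x + 2 (mod 17) for (x, y) = (1, 8).
LHS: y^2 = 8^2 mod 17 = 13
RHS: x^3 + 10 x + 2 = 1^3 + 10*1 + 2 mod 17 = 13
LHS = RHS

Yes, on the curve


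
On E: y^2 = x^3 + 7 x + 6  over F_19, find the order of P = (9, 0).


Compute successive multiples of P until we hit O:
  1P = (9, 0)
  2P = O

ord(P) = 2


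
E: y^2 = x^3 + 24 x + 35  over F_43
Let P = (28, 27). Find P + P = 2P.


Doubling: s = (3 x1^2 + a) / (2 y1)
s = (3*28^2 + 24) / (2*27) mod 43 = 1
x3 = s^2 - 2 x1 mod 43 = 1^2 - 2*28 = 31
y3 = s (x1 - x3) - y1 mod 43 = 1 * (28 - 31) - 27 = 13

2P = (31, 13)


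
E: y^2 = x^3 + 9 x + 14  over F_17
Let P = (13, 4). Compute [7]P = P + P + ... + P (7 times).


k = 7 = 111_2 (binary, LSB first: 111)
Double-and-add from P = (13, 4):
  bit 0 = 1: acc = O + (13, 4) = (13, 4)
  bit 1 = 1: acc = (13, 4) + (16, 15) = (9, 5)
  bit 2 = 1: acc = (9, 5) + (11, 4) = (10, 4)

7P = (10, 4)


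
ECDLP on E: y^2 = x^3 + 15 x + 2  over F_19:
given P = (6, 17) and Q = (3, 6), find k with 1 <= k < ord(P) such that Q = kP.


Enumerate multiples of P until we hit Q = (3, 6):
  1P = (6, 17)
  2P = (18, 10)
  3P = (15, 12)
  4P = (3, 13)
  5P = (16, 14)
  6P = (14, 12)
  7P = (8, 8)
  8P = (11, 15)
  9P = (9, 7)
  10P = (13, 0)
  11P = (9, 12)
  12P = (11, 4)
  13P = (8, 11)
  14P = (14, 7)
  15P = (16, 5)
  16P = (3, 6)
Match found at i = 16.

k = 16


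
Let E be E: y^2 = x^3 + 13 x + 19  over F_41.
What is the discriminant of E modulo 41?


4 a^3 + 27 b^2 = 4*13^3 + 27*19^2 = 8788 + 9747 = 18535
Delta = -16 * (18535) = -296560
Delta mod 41 = 34

Delta = 34 (mod 41)


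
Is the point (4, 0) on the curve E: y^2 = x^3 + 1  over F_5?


Check whether y^2 = x^3 + 0 x + 1 (mod 5) for (x, y) = (4, 0).
LHS: y^2 = 0^2 mod 5 = 0
RHS: x^3 + 0 x + 1 = 4^3 + 0*4 + 1 mod 5 = 0
LHS = RHS

Yes, on the curve


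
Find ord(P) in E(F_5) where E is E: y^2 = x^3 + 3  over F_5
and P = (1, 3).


Compute successive multiples of P until we hit O:
  1P = (1, 3)
  2P = (2, 4)
  3P = (3, 0)
  4P = (2, 1)
  5P = (1, 2)
  6P = O

ord(P) = 6


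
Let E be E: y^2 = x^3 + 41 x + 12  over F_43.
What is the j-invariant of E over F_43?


Delta = -16(4 a^3 + 27 b^2) mod 43 = 9
-1728 * (4 a)^3 = -1728 * (4*41)^3 mod 43 = 11
j = 11 * 9^(-1) mod 43 = 6

j = 6 (mod 43)


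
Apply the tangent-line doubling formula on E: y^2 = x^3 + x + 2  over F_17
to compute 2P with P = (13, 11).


Doubling: s = (3 x1^2 + a) / (2 y1)
s = (3*13^2 + 1) / (2*11) mod 17 = 3
x3 = s^2 - 2 x1 mod 17 = 3^2 - 2*13 = 0
y3 = s (x1 - x3) - y1 mod 17 = 3 * (13 - 0) - 11 = 11

2P = (0, 11)


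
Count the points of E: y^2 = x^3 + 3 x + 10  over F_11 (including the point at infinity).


For each x in F_11, count y with y^2 = x^3 + 3 x + 10 mod 11:
  x = 1: RHS = 3, y in [5, 6]  -> 2 point(s)
  x = 4: RHS = 9, y in [3, 8]  -> 2 point(s)
  x = 7: RHS = 0, y in [0]  -> 1 point(s)
Affine points: 5. Add the point at infinity: total = 6.

#E(F_11) = 6


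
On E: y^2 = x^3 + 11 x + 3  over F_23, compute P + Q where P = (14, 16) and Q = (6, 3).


P != Q, so use the chord formula.
s = (y2 - y1) / (x2 - x1) = (10) / (15) mod 23 = 16
x3 = s^2 - x1 - x2 mod 23 = 16^2 - 14 - 6 = 6
y3 = s (x1 - x3) - y1 mod 23 = 16 * (14 - 6) - 16 = 20

P + Q = (6, 20)


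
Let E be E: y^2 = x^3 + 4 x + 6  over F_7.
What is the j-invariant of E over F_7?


Delta = -16(4 a^3 + 27 b^2) mod 7 = 1
-1728 * (4 a)^3 = -1728 * (4*4)^3 mod 7 = 1
j = 1 * 1^(-1) mod 7 = 1

j = 1 (mod 7)


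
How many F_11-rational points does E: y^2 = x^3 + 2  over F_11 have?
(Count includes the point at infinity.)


For each x in F_11, count y with y^2 = x^3 + 0 x + 2 mod 11:
  x = 1: RHS = 3, y in [5, 6]  -> 2 point(s)
  x = 4: RHS = 0, y in [0]  -> 1 point(s)
  x = 6: RHS = 9, y in [3, 8]  -> 2 point(s)
  x = 7: RHS = 4, y in [2, 9]  -> 2 point(s)
  x = 9: RHS = 5, y in [4, 7]  -> 2 point(s)
  x = 10: RHS = 1, y in [1, 10]  -> 2 point(s)
Affine points: 11. Add the point at infinity: total = 12.

#E(F_11) = 12


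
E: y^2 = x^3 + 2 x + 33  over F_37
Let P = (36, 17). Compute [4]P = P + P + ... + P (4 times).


k = 4 = 100_2 (binary, LSB first: 001)
Double-and-add from P = (36, 17):
  bit 0 = 0: acc unchanged = O
  bit 1 = 0: acc unchanged = O
  bit 2 = 1: acc = O + (0, 25) = (0, 25)

4P = (0, 25)


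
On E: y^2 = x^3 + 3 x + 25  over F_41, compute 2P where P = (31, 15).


Doubling: s = (3 x1^2 + a) / (2 y1)
s = (3*31^2 + 3) / (2*15) mod 41 = 6
x3 = s^2 - 2 x1 mod 41 = 6^2 - 2*31 = 15
y3 = s (x1 - x3) - y1 mod 41 = 6 * (31 - 15) - 15 = 40

2P = (15, 40)


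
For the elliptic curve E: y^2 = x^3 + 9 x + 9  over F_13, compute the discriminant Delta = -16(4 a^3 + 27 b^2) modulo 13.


4 a^3 + 27 b^2 = 4*9^3 + 27*9^2 = 2916 + 2187 = 5103
Delta = -16 * (5103) = -81648
Delta mod 13 = 5

Delta = 5 (mod 13)


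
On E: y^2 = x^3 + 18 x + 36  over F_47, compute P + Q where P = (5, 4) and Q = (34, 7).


P != Q, so use the chord formula.
s = (y2 - y1) / (x2 - x1) = (3) / (29) mod 47 = 39
x3 = s^2 - x1 - x2 mod 47 = 39^2 - 5 - 34 = 25
y3 = s (x1 - x3) - y1 mod 47 = 39 * (5 - 25) - 4 = 15

P + Q = (25, 15)


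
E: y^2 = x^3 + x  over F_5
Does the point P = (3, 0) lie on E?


Check whether y^2 = x^3 + 1 x + 0 (mod 5) for (x, y) = (3, 0).
LHS: y^2 = 0^2 mod 5 = 0
RHS: x^3 + 1 x + 0 = 3^3 + 1*3 + 0 mod 5 = 0
LHS = RHS

Yes, on the curve


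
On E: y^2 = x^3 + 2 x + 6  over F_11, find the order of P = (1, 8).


Compute successive multiples of P until we hit O:
  1P = (1, 8)
  2P = (10, 5)
  3P = (5, 8)
  4P = (5, 3)
  5P = (10, 6)
  6P = (1, 3)
  7P = O

ord(P) = 7


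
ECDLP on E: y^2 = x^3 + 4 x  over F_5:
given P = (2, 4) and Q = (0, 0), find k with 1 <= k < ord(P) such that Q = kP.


Enumerate multiples of P until we hit Q = (0, 0):
  1P = (2, 4)
  2P = (0, 0)
Match found at i = 2.

k = 2


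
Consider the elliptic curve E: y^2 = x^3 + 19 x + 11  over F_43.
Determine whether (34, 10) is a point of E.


Check whether y^2 = x^3 + 19 x + 11 (mod 43) for (x, y) = (34, 10).
LHS: y^2 = 10^2 mod 43 = 14
RHS: x^3 + 19 x + 11 = 34^3 + 19*34 + 11 mod 43 = 14
LHS = RHS

Yes, on the curve


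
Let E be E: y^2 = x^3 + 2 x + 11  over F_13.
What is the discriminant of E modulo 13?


4 a^3 + 27 b^2 = 4*2^3 + 27*11^2 = 32 + 3267 = 3299
Delta = -16 * (3299) = -52784
Delta mod 13 = 9

Delta = 9 (mod 13)


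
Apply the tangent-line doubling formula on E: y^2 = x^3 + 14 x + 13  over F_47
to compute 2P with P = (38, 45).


Doubling: s = (3 x1^2 + a) / (2 y1)
s = (3*38^2 + 14) / (2*45) mod 47 = 18
x3 = s^2 - 2 x1 mod 47 = 18^2 - 2*38 = 13
y3 = s (x1 - x3) - y1 mod 47 = 18 * (38 - 13) - 45 = 29

2P = (13, 29)


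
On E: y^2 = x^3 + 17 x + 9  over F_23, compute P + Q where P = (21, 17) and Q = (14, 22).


P != Q, so use the chord formula.
s = (y2 - y1) / (x2 - x1) = (5) / (16) mod 23 = 19
x3 = s^2 - x1 - x2 mod 23 = 19^2 - 21 - 14 = 4
y3 = s (x1 - x3) - y1 mod 23 = 19 * (21 - 4) - 17 = 7

P + Q = (4, 7)


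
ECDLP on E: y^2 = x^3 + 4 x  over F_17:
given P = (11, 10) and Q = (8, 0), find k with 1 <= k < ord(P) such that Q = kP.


Enumerate multiples of P until we hit Q = (8, 0):
  1P = (11, 10)
  2P = (8, 0)
Match found at i = 2.

k = 2


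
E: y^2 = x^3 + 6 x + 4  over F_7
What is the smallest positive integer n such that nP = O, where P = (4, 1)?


Compute successive multiples of P until we hit O:
  1P = (4, 1)
  2P = (0, 2)
  3P = (0, 5)
  4P = (4, 6)
  5P = O

ord(P) = 5


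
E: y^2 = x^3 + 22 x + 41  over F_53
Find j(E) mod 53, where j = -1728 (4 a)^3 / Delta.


Delta = -16(4 a^3 + 27 b^2) mod 53 = 16
-1728 * (4 a)^3 = -1728 * (4*22)^3 mod 53 = 11
j = 11 * 16^(-1) mod 53 = 4

j = 4 (mod 53)


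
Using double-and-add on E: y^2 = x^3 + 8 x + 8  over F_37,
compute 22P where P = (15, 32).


k = 22 = 10110_2 (binary, LSB first: 01101)
Double-and-add from P = (15, 32):
  bit 0 = 0: acc unchanged = O
  bit 1 = 1: acc = O + (11, 13) = (11, 13)
  bit 2 = 1: acc = (11, 13) + (4, 20) = (23, 36)
  bit 3 = 0: acc unchanged = (23, 36)
  bit 4 = 1: acc = (23, 36) + (17, 32) = (18, 29)

22P = (18, 29)


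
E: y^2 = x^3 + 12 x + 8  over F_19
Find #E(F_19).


For each x in F_19, count y with y^2 = x^3 + 12 x + 8 mod 19:
  x = 4: RHS = 6, y in [5, 14]  -> 2 point(s)
  x = 6: RHS = 11, y in [7, 12]  -> 2 point(s)
  x = 7: RHS = 17, y in [6, 13]  -> 2 point(s)
  x = 9: RHS = 9, y in [3, 16]  -> 2 point(s)
  x = 10: RHS = 7, y in [8, 11]  -> 2 point(s)
  x = 13: RHS = 5, y in [9, 10]  -> 2 point(s)
Affine points: 12. Add the point at infinity: total = 13.

#E(F_19) = 13


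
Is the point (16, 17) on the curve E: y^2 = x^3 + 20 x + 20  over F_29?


Check whether y^2 = x^3 + 20 x + 20 (mod 29) for (x, y) = (16, 17).
LHS: y^2 = 17^2 mod 29 = 28
RHS: x^3 + 20 x + 20 = 16^3 + 20*16 + 20 mod 29 = 28
LHS = RHS

Yes, on the curve


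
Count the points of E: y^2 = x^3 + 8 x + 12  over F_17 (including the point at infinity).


For each x in F_17, count y with y^2 = x^3 + 8 x + 12 mod 17:
  x = 1: RHS = 4, y in [2, 15]  -> 2 point(s)
  x = 2: RHS = 2, y in [6, 11]  -> 2 point(s)
  x = 6: RHS = 4, y in [2, 15]  -> 2 point(s)
  x = 10: RHS = 4, y in [2, 15]  -> 2 point(s)
  x = 12: RHS = 0, y in [0]  -> 1 point(s)
  x = 13: RHS = 1, y in [1, 16]  -> 2 point(s)
Affine points: 11. Add the point at infinity: total = 12.

#E(F_17) = 12


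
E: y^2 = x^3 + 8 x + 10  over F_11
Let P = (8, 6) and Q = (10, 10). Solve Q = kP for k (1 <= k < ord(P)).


Enumerate multiples of P until we hit Q = (10, 10):
  1P = (8, 6)
  2P = (10, 1)
  3P = (2, 1)
  4P = (2, 10)
  5P = (10, 10)
Match found at i = 5.

k = 5


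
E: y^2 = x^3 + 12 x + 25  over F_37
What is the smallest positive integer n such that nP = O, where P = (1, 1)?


Compute successive multiples of P until we hit O:
  1P = (1, 1)
  2P = (8, 2)
  3P = (25, 22)
  4P = (32, 32)
  5P = (5, 32)
  6P = (24, 15)
  7P = (13, 11)
  8P = (35, 20)
  ... (continuing to 41P)
  41P = O

ord(P) = 41


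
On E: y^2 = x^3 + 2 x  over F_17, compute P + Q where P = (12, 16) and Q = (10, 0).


P != Q, so use the chord formula.
s = (y2 - y1) / (x2 - x1) = (1) / (15) mod 17 = 8
x3 = s^2 - x1 - x2 mod 17 = 8^2 - 12 - 10 = 8
y3 = s (x1 - x3) - y1 mod 17 = 8 * (12 - 8) - 16 = 16

P + Q = (8, 16)


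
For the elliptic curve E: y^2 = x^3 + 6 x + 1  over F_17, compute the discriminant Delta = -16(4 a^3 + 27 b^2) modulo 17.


4 a^3 + 27 b^2 = 4*6^3 + 27*1^2 = 864 + 27 = 891
Delta = -16 * (891) = -14256
Delta mod 17 = 7

Delta = 7 (mod 17)


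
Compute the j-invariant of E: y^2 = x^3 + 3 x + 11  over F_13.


Delta = -16(4 a^3 + 27 b^2) mod 13 = 2
-1728 * (4 a)^3 = -1728 * (4*3)^3 mod 13 = 12
j = 12 * 2^(-1) mod 13 = 6

j = 6 (mod 13)


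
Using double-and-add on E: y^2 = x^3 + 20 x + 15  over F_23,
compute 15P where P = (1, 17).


k = 15 = 1111_2 (binary, LSB first: 1111)
Double-and-add from P = (1, 17):
  bit 0 = 1: acc = O + (1, 17) = (1, 17)
  bit 1 = 1: acc = (1, 17) + (21, 6) = (17, 1)
  bit 2 = 1: acc = (17, 1) + (6, 11) = (9, 21)
  bit 3 = 1: acc = (9, 21) + (19, 20) = (21, 17)

15P = (21, 17)


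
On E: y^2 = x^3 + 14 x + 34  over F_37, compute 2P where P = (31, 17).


Doubling: s = (3 x1^2 + a) / (2 y1)
s = (3*31^2 + 14) / (2*17) mod 37 = 21
x3 = s^2 - 2 x1 mod 37 = 21^2 - 2*31 = 9
y3 = s (x1 - x3) - y1 mod 37 = 21 * (31 - 9) - 17 = 1

2P = (9, 1)


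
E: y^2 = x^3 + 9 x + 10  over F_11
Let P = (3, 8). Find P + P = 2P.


Doubling: s = (3 x1^2 + a) / (2 y1)
s = (3*3^2 + 9) / (2*8) mod 11 = 5
x3 = s^2 - 2 x1 mod 11 = 5^2 - 2*3 = 8
y3 = s (x1 - x3) - y1 mod 11 = 5 * (3 - 8) - 8 = 0

2P = (8, 0)


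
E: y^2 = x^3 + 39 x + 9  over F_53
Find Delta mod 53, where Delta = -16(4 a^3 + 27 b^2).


4 a^3 + 27 b^2 = 4*39^3 + 27*9^2 = 237276 + 2187 = 239463
Delta = -16 * (239463) = -3831408
Delta mod 53 = 15

Delta = 15 (mod 53)


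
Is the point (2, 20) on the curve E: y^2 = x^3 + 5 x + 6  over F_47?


Check whether y^2 = x^3 + 5 x + 6 (mod 47) for (x, y) = (2, 20).
LHS: y^2 = 20^2 mod 47 = 24
RHS: x^3 + 5 x + 6 = 2^3 + 5*2 + 6 mod 47 = 24
LHS = RHS

Yes, on the curve


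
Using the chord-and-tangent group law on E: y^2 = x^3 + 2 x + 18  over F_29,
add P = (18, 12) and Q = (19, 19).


P != Q, so use the chord formula.
s = (y2 - y1) / (x2 - x1) = (7) / (1) mod 29 = 7
x3 = s^2 - x1 - x2 mod 29 = 7^2 - 18 - 19 = 12
y3 = s (x1 - x3) - y1 mod 29 = 7 * (18 - 12) - 12 = 1

P + Q = (12, 1)


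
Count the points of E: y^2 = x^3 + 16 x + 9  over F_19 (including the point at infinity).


For each x in F_19, count y with y^2 = x^3 + 16 x + 9 mod 19:
  x = 0: RHS = 9, y in [3, 16]  -> 2 point(s)
  x = 1: RHS = 7, y in [8, 11]  -> 2 point(s)
  x = 2: RHS = 11, y in [7, 12]  -> 2 point(s)
  x = 4: RHS = 4, y in [2, 17]  -> 2 point(s)
  x = 5: RHS = 5, y in [9, 10]  -> 2 point(s)
  x = 6: RHS = 17, y in [6, 13]  -> 2 point(s)
  x = 13: RHS = 1, y in [1, 18]  -> 2 point(s)
  x = 17: RHS = 7, y in [8, 11]  -> 2 point(s)
  x = 18: RHS = 11, y in [7, 12]  -> 2 point(s)
Affine points: 18. Add the point at infinity: total = 19.

#E(F_19) = 19


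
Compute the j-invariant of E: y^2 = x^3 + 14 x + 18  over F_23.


Delta = -16(4 a^3 + 27 b^2) mod 23 = 22
-1728 * (4 a)^3 = -1728 * (4*14)^3 mod 23 = 13
j = 13 * 22^(-1) mod 23 = 10

j = 10 (mod 23)


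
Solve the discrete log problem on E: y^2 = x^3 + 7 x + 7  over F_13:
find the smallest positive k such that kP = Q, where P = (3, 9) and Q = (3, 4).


Enumerate multiples of P until we hit Q = (3, 4):
  1P = (3, 9)
  2P = (8, 9)
  3P = (2, 4)
  4P = (7, 10)
  5P = (12, 5)
  6P = (12, 8)
  7P = (7, 3)
  8P = (2, 9)
  9P = (8, 4)
  10P = (3, 4)
Match found at i = 10.

k = 10


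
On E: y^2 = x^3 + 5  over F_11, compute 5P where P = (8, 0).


k = 5 = 101_2 (binary, LSB first: 101)
Double-and-add from P = (8, 0):
  bit 0 = 1: acc = O + (8, 0) = (8, 0)
  bit 1 = 0: acc unchanged = (8, 0)
  bit 2 = 1: acc = (8, 0) + O = (8, 0)

5P = (8, 0)


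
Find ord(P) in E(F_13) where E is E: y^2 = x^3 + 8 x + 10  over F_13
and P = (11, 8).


Compute successive multiples of P until we hit O:
  1P = (11, 8)
  2P = (8, 12)
  3P = (3, 3)
  4P = (0, 7)
  5P = (12, 12)
  6P = (6, 12)
  7P = (6, 1)
  8P = (12, 1)
  ... (continuing to 13P)
  13P = O

ord(P) = 13


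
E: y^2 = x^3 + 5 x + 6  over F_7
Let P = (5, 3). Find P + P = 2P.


Doubling: s = (3 x1^2 + a) / (2 y1)
s = (3*5^2 + 5) / (2*3) mod 7 = 4
x3 = s^2 - 2 x1 mod 7 = 4^2 - 2*5 = 6
y3 = s (x1 - x3) - y1 mod 7 = 4 * (5 - 6) - 3 = 0

2P = (6, 0)


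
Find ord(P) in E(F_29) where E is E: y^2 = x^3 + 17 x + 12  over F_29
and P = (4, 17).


Compute successive multiples of P until we hit O:
  1P = (4, 17)
  2P = (16, 1)
  3P = (14, 6)
  4P = (27, 17)
  5P = (27, 12)
  6P = (14, 23)
  7P = (16, 28)
  8P = (4, 12)
  ... (continuing to 9P)
  9P = O

ord(P) = 9


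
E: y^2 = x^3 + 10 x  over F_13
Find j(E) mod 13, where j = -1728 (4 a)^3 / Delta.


Delta = -16(4 a^3 + 27 b^2) mod 13 = 12
-1728 * (4 a)^3 = -1728 * (4*10)^3 mod 13 = 1
j = 1 * 12^(-1) mod 13 = 12

j = 12 (mod 13)


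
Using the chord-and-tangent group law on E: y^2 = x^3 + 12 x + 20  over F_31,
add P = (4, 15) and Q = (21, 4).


P != Q, so use the chord formula.
s = (y2 - y1) / (x2 - x1) = (20) / (17) mod 31 = 3
x3 = s^2 - x1 - x2 mod 31 = 3^2 - 4 - 21 = 15
y3 = s (x1 - x3) - y1 mod 31 = 3 * (4 - 15) - 15 = 14

P + Q = (15, 14)


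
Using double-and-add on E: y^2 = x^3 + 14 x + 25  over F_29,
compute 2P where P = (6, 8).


k = 2 = 10_2 (binary, LSB first: 01)
Double-and-add from P = (6, 8):
  bit 0 = 0: acc unchanged = O
  bit 1 = 1: acc = O + (4, 0) = (4, 0)

2P = (4, 0)


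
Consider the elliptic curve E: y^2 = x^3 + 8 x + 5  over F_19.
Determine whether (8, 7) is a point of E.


Check whether y^2 = x^3 + 8 x + 5 (mod 19) for (x, y) = (8, 7).
LHS: y^2 = 7^2 mod 19 = 11
RHS: x^3 + 8 x + 5 = 8^3 + 8*8 + 5 mod 19 = 11
LHS = RHS

Yes, on the curve


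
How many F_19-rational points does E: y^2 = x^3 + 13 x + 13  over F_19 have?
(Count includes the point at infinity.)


For each x in F_19, count y with y^2 = x^3 + 13 x + 13 mod 19:
  x = 2: RHS = 9, y in [3, 16]  -> 2 point(s)
  x = 9: RHS = 4, y in [2, 17]  -> 2 point(s)
  x = 11: RHS = 5, y in [9, 10]  -> 2 point(s)
  x = 12: RHS = 16, y in [4, 15]  -> 2 point(s)
  x = 13: RHS = 4, y in [2, 17]  -> 2 point(s)
  x = 15: RHS = 11, y in [7, 12]  -> 2 point(s)
  x = 16: RHS = 4, y in [2, 17]  -> 2 point(s)
  x = 17: RHS = 17, y in [6, 13]  -> 2 point(s)
Affine points: 16. Add the point at infinity: total = 17.

#E(F_19) = 17


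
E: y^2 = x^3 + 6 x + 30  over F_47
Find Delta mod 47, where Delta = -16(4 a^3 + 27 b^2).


4 a^3 + 27 b^2 = 4*6^3 + 27*30^2 = 864 + 24300 = 25164
Delta = -16 * (25164) = -402624
Delta mod 47 = 25

Delta = 25 (mod 47)


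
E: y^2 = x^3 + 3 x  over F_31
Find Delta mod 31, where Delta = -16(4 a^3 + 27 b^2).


4 a^3 + 27 b^2 = 4*3^3 + 27*0^2 = 108 + 0 = 108
Delta = -16 * (108) = -1728
Delta mod 31 = 8

Delta = 8 (mod 31)


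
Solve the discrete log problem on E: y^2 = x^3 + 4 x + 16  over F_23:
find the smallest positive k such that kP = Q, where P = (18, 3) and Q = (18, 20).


Enumerate multiples of P until we hit Q = (18, 20):
  1P = (18, 3)
  2P = (0, 4)
  3P = (17, 11)
  4P = (6, 16)
  5P = (8, 13)
  6P = (21, 0)
  7P = (8, 10)
  8P = (6, 7)
  9P = (17, 12)
  10P = (0, 19)
  11P = (18, 20)
Match found at i = 11.

k = 11


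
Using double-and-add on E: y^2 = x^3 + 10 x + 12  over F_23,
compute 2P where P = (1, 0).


k = 2 = 10_2 (binary, LSB first: 01)
Double-and-add from P = (1, 0):
  bit 0 = 0: acc unchanged = O
  bit 1 = 1: acc = O + O = O

2P = O


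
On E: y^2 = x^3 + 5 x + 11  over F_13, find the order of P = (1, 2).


Compute successive multiples of P until we hit O:
  1P = (1, 2)
  2P = (2, 9)
  3P = (7, 8)
  4P = (6, 6)
  5P = (3, 12)
  6P = (8, 2)
  7P = (4, 11)
  8P = (4, 2)
  ... (continuing to 15P)
  15P = O

ord(P) = 15


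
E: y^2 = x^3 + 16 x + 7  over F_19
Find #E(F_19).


For each x in F_19, count y with y^2 = x^3 + 16 x + 7 mod 19:
  x = 0: RHS = 7, y in [8, 11]  -> 2 point(s)
  x = 1: RHS = 5, y in [9, 10]  -> 2 point(s)
  x = 2: RHS = 9, y in [3, 16]  -> 2 point(s)
  x = 3: RHS = 6, y in [5, 14]  -> 2 point(s)
  x = 7: RHS = 6, y in [5, 14]  -> 2 point(s)
  x = 8: RHS = 1, y in [1, 18]  -> 2 point(s)
  x = 9: RHS = 6, y in [5, 14]  -> 2 point(s)
  x = 14: RHS = 11, y in [7, 12]  -> 2 point(s)
  x = 17: RHS = 5, y in [9, 10]  -> 2 point(s)
  x = 18: RHS = 9, y in [3, 16]  -> 2 point(s)
Affine points: 20. Add the point at infinity: total = 21.

#E(F_19) = 21


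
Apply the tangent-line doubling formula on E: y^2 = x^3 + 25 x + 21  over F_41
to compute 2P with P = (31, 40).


Doubling: s = (3 x1^2 + a) / (2 y1)
s = (3*31^2 + 25) / (2*40) mod 41 = 22
x3 = s^2 - 2 x1 mod 41 = 22^2 - 2*31 = 12
y3 = s (x1 - x3) - y1 mod 41 = 22 * (31 - 12) - 40 = 9

2P = (12, 9)


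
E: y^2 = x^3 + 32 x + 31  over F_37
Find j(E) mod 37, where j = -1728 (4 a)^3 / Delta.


Delta = -16(4 a^3 + 27 b^2) mod 37 = 33
-1728 * (4 a)^3 = -1728 * (4*32)^3 mod 37 = 23
j = 23 * 33^(-1) mod 37 = 22

j = 22 (mod 37)


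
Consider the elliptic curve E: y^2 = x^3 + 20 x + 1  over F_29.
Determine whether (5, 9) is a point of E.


Check whether y^2 = x^3 + 20 x + 1 (mod 29) for (x, y) = (5, 9).
LHS: y^2 = 9^2 mod 29 = 23
RHS: x^3 + 20 x + 1 = 5^3 + 20*5 + 1 mod 29 = 23
LHS = RHS

Yes, on the curve


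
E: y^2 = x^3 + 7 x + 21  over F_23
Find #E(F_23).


For each x in F_23, count y with y^2 = x^3 + 7 x + 21 mod 23:
  x = 1: RHS = 6, y in [11, 12]  -> 2 point(s)
  x = 3: RHS = 0, y in [0]  -> 1 point(s)
  x = 6: RHS = 3, y in [7, 16]  -> 2 point(s)
  x = 9: RHS = 8, y in [10, 13]  -> 2 point(s)
  x = 11: RHS = 3, y in [7, 16]  -> 2 point(s)
  x = 12: RHS = 16, y in [4, 19]  -> 2 point(s)
  x = 13: RHS = 9, y in [3, 20]  -> 2 point(s)
  x = 17: RHS = 16, y in [4, 19]  -> 2 point(s)
  x = 22: RHS = 13, y in [6, 17]  -> 2 point(s)
Affine points: 17. Add the point at infinity: total = 18.

#E(F_23) = 18


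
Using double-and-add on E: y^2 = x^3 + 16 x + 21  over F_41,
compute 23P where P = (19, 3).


k = 23 = 10111_2 (binary, LSB first: 11101)
Double-and-add from P = (19, 3):
  bit 0 = 1: acc = O + (19, 3) = (19, 3)
  bit 1 = 1: acc = (19, 3) + (23, 16) = (7, 36)
  bit 2 = 1: acc = (7, 36) + (20, 10) = (18, 27)
  bit 3 = 0: acc unchanged = (18, 27)
  bit 4 = 1: acc = (18, 27) + (27, 13) = (5, 12)

23P = (5, 12)


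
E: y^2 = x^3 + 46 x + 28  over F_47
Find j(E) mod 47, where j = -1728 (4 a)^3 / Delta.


Delta = -16(4 a^3 + 27 b^2) mod 47 = 11
-1728 * (4 a)^3 = -1728 * (4*46)^3 mod 47 = 1
j = 1 * 11^(-1) mod 47 = 30

j = 30 (mod 47)


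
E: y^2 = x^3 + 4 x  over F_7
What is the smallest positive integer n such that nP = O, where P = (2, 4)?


Compute successive multiples of P until we hit O:
  1P = (2, 4)
  2P = (0, 0)
  3P = (2, 3)
  4P = O

ord(P) = 4


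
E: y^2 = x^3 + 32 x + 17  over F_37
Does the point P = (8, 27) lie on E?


Check whether y^2 = x^3 + 32 x + 17 (mod 37) for (x, y) = (8, 27).
LHS: y^2 = 27^2 mod 37 = 26
RHS: x^3 + 32 x + 17 = 8^3 + 32*8 + 17 mod 37 = 8
LHS != RHS

No, not on the curve


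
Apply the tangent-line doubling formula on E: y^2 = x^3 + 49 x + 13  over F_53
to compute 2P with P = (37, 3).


Doubling: s = (3 x1^2 + a) / (2 y1)
s = (3*37^2 + 49) / (2*3) mod 53 = 39
x3 = s^2 - 2 x1 mod 53 = 39^2 - 2*37 = 16
y3 = s (x1 - x3) - y1 mod 53 = 39 * (37 - 16) - 3 = 21

2P = (16, 21)


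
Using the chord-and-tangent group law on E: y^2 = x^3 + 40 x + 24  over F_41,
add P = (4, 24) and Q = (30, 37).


P != Q, so use the chord formula.
s = (y2 - y1) / (x2 - x1) = (13) / (26) mod 41 = 21
x3 = s^2 - x1 - x2 mod 41 = 21^2 - 4 - 30 = 38
y3 = s (x1 - x3) - y1 mod 41 = 21 * (4 - 38) - 24 = 0

P + Q = (38, 0)


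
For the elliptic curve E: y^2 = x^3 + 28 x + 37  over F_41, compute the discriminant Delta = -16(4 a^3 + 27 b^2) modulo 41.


4 a^3 + 27 b^2 = 4*28^3 + 27*37^2 = 87808 + 36963 = 124771
Delta = -16 * (124771) = -1996336
Delta mod 41 = 36

Delta = 36 (mod 41)


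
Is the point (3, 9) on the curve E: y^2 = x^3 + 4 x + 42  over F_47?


Check whether y^2 = x^3 + 4 x + 42 (mod 47) for (x, y) = (3, 9).
LHS: y^2 = 9^2 mod 47 = 34
RHS: x^3 + 4 x + 42 = 3^3 + 4*3 + 42 mod 47 = 34
LHS = RHS

Yes, on the curve


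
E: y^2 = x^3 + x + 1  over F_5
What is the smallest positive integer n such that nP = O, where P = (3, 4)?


Compute successive multiples of P until we hit O:
  1P = (3, 4)
  2P = (0, 4)
  3P = (2, 1)
  4P = (4, 3)
  5P = (4, 2)
  6P = (2, 4)
  7P = (0, 1)
  8P = (3, 1)
  ... (continuing to 9P)
  9P = O

ord(P) = 9


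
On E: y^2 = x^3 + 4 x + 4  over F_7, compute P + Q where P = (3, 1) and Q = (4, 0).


P != Q, so use the chord formula.
s = (y2 - y1) / (x2 - x1) = (6) / (1) mod 7 = 6
x3 = s^2 - x1 - x2 mod 7 = 6^2 - 3 - 4 = 1
y3 = s (x1 - x3) - y1 mod 7 = 6 * (3 - 1) - 1 = 4

P + Q = (1, 4)


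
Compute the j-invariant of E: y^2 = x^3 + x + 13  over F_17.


Delta = -16(4 a^3 + 27 b^2) mod 17 = 11
-1728 * (4 a)^3 = -1728 * (4*1)^3 mod 17 = 10
j = 10 * 11^(-1) mod 17 = 4

j = 4 (mod 17)


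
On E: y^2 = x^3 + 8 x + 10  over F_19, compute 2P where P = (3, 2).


Doubling: s = (3 x1^2 + a) / (2 y1)
s = (3*3^2 + 8) / (2*2) mod 19 = 4
x3 = s^2 - 2 x1 mod 19 = 4^2 - 2*3 = 10
y3 = s (x1 - x3) - y1 mod 19 = 4 * (3 - 10) - 2 = 8

2P = (10, 8)


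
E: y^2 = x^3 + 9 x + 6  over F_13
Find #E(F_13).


For each x in F_13, count y with y^2 = x^3 + 9 x + 6 mod 13:
  x = 1: RHS = 3, y in [4, 9]  -> 2 point(s)
  x = 6: RHS = 3, y in [4, 9]  -> 2 point(s)
  x = 7: RHS = 9, y in [3, 10]  -> 2 point(s)
  x = 9: RHS = 10, y in [6, 7]  -> 2 point(s)
  x = 10: RHS = 4, y in [2, 11]  -> 2 point(s)
  x = 12: RHS = 9, y in [3, 10]  -> 2 point(s)
Affine points: 12. Add the point at infinity: total = 13.

#E(F_13) = 13


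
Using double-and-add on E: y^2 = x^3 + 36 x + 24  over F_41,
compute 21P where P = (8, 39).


k = 21 = 10101_2 (binary, LSB first: 10101)
Double-and-add from P = (8, 39):
  bit 0 = 1: acc = O + (8, 39) = (8, 39)
  bit 1 = 0: acc unchanged = (8, 39)
  bit 2 = 1: acc = (8, 39) + (21, 18) = (10, 21)
  bit 3 = 0: acc unchanged = (10, 21)
  bit 4 = 1: acc = (10, 21) + (6, 28) = (5, 1)

21P = (5, 1)


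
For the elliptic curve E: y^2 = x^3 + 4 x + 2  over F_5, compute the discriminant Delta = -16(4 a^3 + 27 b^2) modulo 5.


4 a^3 + 27 b^2 = 4*4^3 + 27*2^2 = 256 + 108 = 364
Delta = -16 * (364) = -5824
Delta mod 5 = 1

Delta = 1 (mod 5)


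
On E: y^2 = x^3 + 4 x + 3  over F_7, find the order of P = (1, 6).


Compute successive multiples of P until we hit O:
  1P = (1, 6)
  2P = (5, 1)
  3P = (3, 0)
  4P = (5, 6)
  5P = (1, 1)
  6P = O

ord(P) = 6


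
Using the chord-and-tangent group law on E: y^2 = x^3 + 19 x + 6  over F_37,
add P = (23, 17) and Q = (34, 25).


P != Q, so use the chord formula.
s = (y2 - y1) / (x2 - x1) = (8) / (11) mod 37 = 31
x3 = s^2 - x1 - x2 mod 37 = 31^2 - 23 - 34 = 16
y3 = s (x1 - x3) - y1 mod 37 = 31 * (23 - 16) - 17 = 15

P + Q = (16, 15)
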